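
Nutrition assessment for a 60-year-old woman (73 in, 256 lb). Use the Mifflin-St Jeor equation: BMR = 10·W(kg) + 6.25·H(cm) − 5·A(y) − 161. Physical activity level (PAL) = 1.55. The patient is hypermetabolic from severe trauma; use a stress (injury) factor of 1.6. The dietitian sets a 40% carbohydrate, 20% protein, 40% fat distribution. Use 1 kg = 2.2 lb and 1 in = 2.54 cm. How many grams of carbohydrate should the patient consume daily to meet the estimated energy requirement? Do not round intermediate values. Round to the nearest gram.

Convert to metric: weight = 256 ÷ 2.2 = 116.3636 kg; height = 73 × 2.54 = 185.42 cm.
Mifflin-St Jeor (female): BMR = 10(116.3636) + 6.25(185.42) − 5(60) − 161 = 1163.6364 + 1158.875 − 300 − 161 = 1861.5114 kcal/day.
TEE = 1861.5114 × 1.55 = 2885.3426 kcal/day.
With stress factor 1.6: 2885.3426 × 1.6 = 4616.5482 kcal/day.
Carbohydrate energy = 40% × 4616.5482 = 1846.6193 kcal.
Carbohydrate = 1846.6193 ÷ 4 kcal/g = 461.6548 g.

462 g/day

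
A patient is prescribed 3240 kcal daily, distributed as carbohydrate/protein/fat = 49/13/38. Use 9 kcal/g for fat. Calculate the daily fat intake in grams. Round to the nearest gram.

Fat energy = 38% × 3240 = 1231.2 kcal.
At 9 kcal/g: 1231.2 ÷ 9 = 136.8 g.

137 g/day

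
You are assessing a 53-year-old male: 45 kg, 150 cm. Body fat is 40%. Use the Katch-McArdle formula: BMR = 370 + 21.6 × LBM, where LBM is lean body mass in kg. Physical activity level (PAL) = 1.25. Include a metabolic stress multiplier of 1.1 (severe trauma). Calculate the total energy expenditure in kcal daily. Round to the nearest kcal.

1311 kcal daily

LBM = 45 × (1 − 0.4) = 27 kg. Katch-McArdle: BMR = 370 + 21.6 × 27 = 953.2 kcal/day.
TEE = BMR × activity factor = 953.2 × 1.25 = 1191.5 kcal/day.
Apply stress factor: 1191.5 × 1.1 = 1310.65 kcal/day.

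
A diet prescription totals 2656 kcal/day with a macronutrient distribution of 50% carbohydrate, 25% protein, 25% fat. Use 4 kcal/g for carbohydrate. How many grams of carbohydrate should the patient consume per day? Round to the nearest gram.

Carbohydrate energy = 50% × 2656 = 1328 kcal.
At 4 kcal/g: 1328 ÷ 4 = 332 g.

332 g/day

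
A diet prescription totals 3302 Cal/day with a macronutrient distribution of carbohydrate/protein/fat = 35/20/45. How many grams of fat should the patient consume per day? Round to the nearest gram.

Fat energy = 45% × 3302 = 1485.9 kcal.
At 9 kcal/g: 1485.9 ÷ 9 = 165.1 g.

165 g/day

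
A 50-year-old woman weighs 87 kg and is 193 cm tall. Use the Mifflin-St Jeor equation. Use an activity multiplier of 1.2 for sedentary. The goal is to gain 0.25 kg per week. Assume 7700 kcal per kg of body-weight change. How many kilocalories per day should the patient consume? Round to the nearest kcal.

2273 kilocalories per day

Mifflin-St Jeor (female): BMR = 10(87) + 6.25(193) − 5(50) − 161 = 870 + 1206.25 − 250 − 161 = 1665.25 kcal/day.
TEE = 1665.25 × 1.2 = 1998.3 kcal/day.
Required daily surplus = 0.25 × 7700 ÷ 7 = 275 kcal/day.
Target intake = 1998.3 + 275 = 2273.3 kcal/day.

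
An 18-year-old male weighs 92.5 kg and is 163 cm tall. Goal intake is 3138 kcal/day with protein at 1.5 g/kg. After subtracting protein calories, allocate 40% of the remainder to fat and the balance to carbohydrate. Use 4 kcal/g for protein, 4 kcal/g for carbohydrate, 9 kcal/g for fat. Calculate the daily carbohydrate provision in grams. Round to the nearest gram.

387 g/day

Protein = 1.5 × 92.5 = 138.75 g → 138.75 × 4 = 555 kcal.
Non-protein calories = 3138 − 555 = 2583 kcal.
Fat: 40% × 2583 = 1033.2 kcal; carbohydrate: 1549.8 kcal.
Carbohydrate: 1549.8 kcal ÷ 4 kcal/g = 387.45 g.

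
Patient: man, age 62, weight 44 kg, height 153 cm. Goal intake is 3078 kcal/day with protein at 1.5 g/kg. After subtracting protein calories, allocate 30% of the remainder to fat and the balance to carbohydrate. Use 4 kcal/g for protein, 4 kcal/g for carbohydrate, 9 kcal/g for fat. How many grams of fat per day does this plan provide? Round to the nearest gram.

Protein = 1.5 × 44 = 66 g → 66 × 4 = 264 kcal.
Non-protein calories = 3078 − 264 = 2814 kcal.
Fat: 30% × 2814 = 844.2 kcal; carbohydrate: 1969.8 kcal.
Fat: 844.2 kcal ÷ 9 kcal/g = 93.8 g.

94 g/day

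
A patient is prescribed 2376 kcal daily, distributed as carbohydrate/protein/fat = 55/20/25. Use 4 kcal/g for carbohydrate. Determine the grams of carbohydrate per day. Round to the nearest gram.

327 g/day

Carbohydrate energy = 55% × 2376 = 1306.8 kcal.
At 4 kcal/g: 1306.8 ÷ 4 = 326.7 g.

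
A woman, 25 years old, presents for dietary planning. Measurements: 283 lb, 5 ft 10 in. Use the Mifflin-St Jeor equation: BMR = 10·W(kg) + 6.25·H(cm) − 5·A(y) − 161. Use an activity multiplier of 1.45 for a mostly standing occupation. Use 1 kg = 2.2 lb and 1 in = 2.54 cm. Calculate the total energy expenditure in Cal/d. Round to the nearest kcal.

Convert to metric: weight = 283 ÷ 2.2 = 128.6364 kg; height = (5×12 + 10) × 2.54 = 70 × 2.54 = 177.8 cm.
Mifflin-St Jeor (female): BMR = 10(128.6364) + 6.25(177.8) − 5(25) − 161 = 1286.3636 + 1111.25 − 125 − 161 = 2111.6136 kcal/day.
TEE = BMR × activity factor = 2111.6136 × 1.45 = 3061.8398 kcal/day.

3062 Cal/d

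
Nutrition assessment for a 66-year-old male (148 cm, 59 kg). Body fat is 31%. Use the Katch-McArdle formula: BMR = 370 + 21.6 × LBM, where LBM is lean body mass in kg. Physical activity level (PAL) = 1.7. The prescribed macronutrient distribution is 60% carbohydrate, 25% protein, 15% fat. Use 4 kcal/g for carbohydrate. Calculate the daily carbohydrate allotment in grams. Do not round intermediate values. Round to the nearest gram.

LBM = 59 × (1 − 0.31) = 40.71 kg. Katch-McArdle: BMR = 370 + 21.6 × 40.71 = 1249.336 kcal/day.
TEE = 1249.336 × 1.7 = 2123.8712 kcal/day.
Carbohydrate energy = 60% × 2123.8712 = 1274.3227 kcal.
Carbohydrate = 1274.3227 ÷ 4 kcal/g = 318.5807 g.

319 g/day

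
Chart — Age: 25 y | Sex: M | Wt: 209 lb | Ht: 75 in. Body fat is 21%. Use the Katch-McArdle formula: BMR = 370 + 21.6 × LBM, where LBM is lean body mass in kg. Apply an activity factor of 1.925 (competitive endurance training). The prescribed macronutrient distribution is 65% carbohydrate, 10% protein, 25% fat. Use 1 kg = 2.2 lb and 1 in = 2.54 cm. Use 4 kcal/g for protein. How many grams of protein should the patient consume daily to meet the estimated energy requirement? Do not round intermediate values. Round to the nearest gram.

96 g/day

Convert to metric: weight = 209 ÷ 2.2 = 95 kg; height = 75 × 2.54 = 190.5 cm.
LBM = 95 × (1 − 0.21) = 75.05 kg. Katch-McArdle: BMR = 370 + 21.6 × 75.05 = 1991.08 kcal/day.
TEE = 1991.08 × 1.925 = 3832.829 kcal/day.
Protein energy = 10% × 3832.829 = 383.2829 kcal.
Protein = 383.2829 ÷ 4 kcal/g = 95.8207 g.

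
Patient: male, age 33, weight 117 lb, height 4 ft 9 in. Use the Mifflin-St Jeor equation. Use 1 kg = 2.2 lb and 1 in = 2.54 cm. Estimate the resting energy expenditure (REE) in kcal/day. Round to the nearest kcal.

Convert to metric: weight = 117 ÷ 2.2 = 53.1818 kg; height = (4×12 + 9) × 2.54 = 57 × 2.54 = 144.78 cm.
Mifflin-St Jeor (male): BMR = 10(53.1818) + 6.25(144.78) − 5(33) + 5 = 531.8182 + 904.875 − 165 + 5 = 1276.6932 kcal/day.

1277 kcal/day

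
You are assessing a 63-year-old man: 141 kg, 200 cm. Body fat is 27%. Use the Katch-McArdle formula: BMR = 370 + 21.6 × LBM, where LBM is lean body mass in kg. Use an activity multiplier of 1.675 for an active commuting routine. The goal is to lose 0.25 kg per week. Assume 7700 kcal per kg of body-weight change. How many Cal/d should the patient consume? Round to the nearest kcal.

LBM = 141 × (1 − 0.27) = 102.93 kg. Katch-McArdle: BMR = 370 + 21.6 × 102.93 = 2593.288 kcal/day.
TEE = 2593.288 × 1.675 = 4343.7574 kcal/day.
Required daily deficit = 0.25 × 7700 ÷ 7 = 275 kcal/day.
Target intake = 4343.7574 − 275 = 4068.7574 kcal/day.

4069 Cal/d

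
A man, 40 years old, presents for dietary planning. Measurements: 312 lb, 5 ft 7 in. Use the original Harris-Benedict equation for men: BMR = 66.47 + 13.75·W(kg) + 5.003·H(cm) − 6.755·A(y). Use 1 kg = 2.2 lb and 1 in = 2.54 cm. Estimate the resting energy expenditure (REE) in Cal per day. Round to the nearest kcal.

2598 Cal per day

Convert to metric: weight = 312 ÷ 2.2 = 141.8182 kg; height = (5×12 + 7) × 2.54 = 67 × 2.54 = 170.18 cm.
Harris-Benedict: BMR = 66.47 + 13.75(141.8182) + 5.003(170.18) − 6.755(40) = 2597.6805 kcal/day.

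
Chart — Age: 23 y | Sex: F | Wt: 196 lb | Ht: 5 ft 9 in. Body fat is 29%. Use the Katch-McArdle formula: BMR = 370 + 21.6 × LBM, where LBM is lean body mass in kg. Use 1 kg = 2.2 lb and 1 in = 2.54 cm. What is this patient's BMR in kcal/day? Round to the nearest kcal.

Convert to metric: weight = 196 ÷ 2.2 = 89.0909 kg; height = (5×12 + 9) × 2.54 = 69 × 2.54 = 175.26 cm.
LBM = 89.0909 × (1 − 0.29) = 63.2545 kg. Katch-McArdle: BMR = 370 + 21.6 × 63.2545 = 1736.2982 kcal/day.

1736 kcal/day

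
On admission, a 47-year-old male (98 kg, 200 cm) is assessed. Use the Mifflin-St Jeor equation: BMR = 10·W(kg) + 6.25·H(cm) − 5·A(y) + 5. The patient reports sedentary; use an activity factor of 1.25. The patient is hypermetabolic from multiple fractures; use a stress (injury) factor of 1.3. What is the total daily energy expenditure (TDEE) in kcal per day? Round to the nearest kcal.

3250 kcal per day

Mifflin-St Jeor (male): BMR = 10(98) + 6.25(200) − 5(47) + 5 = 980 + 1250 − 235 + 5 = 2000 kcal/day.
TEE = BMR × activity factor = 2000 × 1.25 = 2500 kcal/day.
Apply stress factor: 2500 × 1.3 = 3250 kcal/day.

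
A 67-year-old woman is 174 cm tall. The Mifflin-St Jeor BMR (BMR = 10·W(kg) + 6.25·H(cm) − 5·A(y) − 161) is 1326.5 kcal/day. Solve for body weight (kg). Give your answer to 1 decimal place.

73.5 kg

1326.5 = 10·W + 6.25(174) − 5(67) − 161
10·W = 1326.5 − 591.5 = 735, so W = 73.5 kg.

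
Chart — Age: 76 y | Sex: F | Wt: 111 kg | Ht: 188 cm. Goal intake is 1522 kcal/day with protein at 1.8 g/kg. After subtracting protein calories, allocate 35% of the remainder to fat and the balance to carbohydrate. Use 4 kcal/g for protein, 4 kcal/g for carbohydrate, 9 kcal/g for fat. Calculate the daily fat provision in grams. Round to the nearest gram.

28 g/day

Protein = 1.8 × 111 = 199.8 g → 199.8 × 4 = 799.2 kcal.
Non-protein calories = 1522 − 799.2 = 722.8 kcal.
Fat: 35% × 722.8 = 252.98 kcal; carbohydrate: 469.82 kcal.
Fat: 252.98 kcal ÷ 9 kcal/g = 28.1089 g.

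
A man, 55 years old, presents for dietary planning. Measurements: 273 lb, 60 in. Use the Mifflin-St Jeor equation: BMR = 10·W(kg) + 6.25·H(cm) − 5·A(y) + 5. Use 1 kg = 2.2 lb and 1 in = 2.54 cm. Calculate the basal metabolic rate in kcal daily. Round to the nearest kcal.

1923 kcal daily

Convert to metric: weight = 273 ÷ 2.2 = 124.0909 kg; height = 60 × 2.54 = 152.4 cm.
Mifflin-St Jeor (male): BMR = 10(124.0909) + 6.25(152.4) − 5(55) + 5 = 1240.9091 + 952.5 − 275 + 5 = 1923.4091 kcal/day.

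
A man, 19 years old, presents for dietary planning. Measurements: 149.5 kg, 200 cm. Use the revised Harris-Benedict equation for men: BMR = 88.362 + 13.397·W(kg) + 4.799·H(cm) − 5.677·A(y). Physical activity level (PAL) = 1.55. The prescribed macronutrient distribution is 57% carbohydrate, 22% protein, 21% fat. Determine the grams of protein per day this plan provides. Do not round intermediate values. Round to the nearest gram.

Harris-Benedict: BMR = 88.362 + 13.397(149.5) + 4.799(200) − 5.677(19) = 2943.1505 kcal/day.
TEE = 2943.1505 × 1.55 = 4561.8833 kcal/day.
Protein energy = 22% × 4561.8833 = 1003.6143 kcal.
Protein = 1003.6143 ÷ 4 kcal/g = 250.9036 g.

251 g/day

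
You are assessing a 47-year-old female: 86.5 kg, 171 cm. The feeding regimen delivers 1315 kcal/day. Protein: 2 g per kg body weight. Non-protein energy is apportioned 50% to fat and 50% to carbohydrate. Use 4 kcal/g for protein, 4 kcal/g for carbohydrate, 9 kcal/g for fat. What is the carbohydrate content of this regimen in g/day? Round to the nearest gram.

Protein = 2 × 86.5 = 173 g → 173 × 4 = 692 kcal.
Non-protein calories = 1315 − 692 = 623 kcal.
Fat: 50% × 623 = 311.5 kcal; carbohydrate: 311.5 kcal.
Carbohydrate: 311.5 kcal ÷ 4 kcal/g = 77.875 g.

78 g/day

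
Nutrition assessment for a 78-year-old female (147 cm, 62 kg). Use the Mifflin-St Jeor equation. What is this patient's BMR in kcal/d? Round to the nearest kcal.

Mifflin-St Jeor (female): BMR = 10(62) + 6.25(147) − 5(78) − 161 = 620 + 918.75 − 390 − 161 = 987.75 kcal/day.

988 kcal/d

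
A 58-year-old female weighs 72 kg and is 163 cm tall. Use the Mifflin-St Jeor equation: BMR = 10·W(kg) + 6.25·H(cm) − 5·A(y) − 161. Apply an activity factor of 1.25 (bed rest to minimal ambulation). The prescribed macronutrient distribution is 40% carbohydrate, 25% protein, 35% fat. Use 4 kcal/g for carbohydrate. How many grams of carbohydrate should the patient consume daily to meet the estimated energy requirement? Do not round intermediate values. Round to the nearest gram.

Mifflin-St Jeor (female): BMR = 10(72) + 6.25(163) − 5(58) − 161 = 720 + 1018.75 − 290 − 161 = 1287.75 kcal/day.
TEE = 1287.75 × 1.25 = 1609.6875 kcal/day.
Carbohydrate energy = 40% × 1609.6875 = 643.875 kcal.
Carbohydrate = 643.875 ÷ 4 kcal/g = 160.9688 g.

161 g/day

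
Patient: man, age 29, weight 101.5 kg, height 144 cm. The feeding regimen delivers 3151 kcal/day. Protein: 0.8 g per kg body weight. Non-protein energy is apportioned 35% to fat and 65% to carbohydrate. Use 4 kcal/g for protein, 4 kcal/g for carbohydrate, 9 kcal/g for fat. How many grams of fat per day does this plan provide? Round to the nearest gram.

Protein = 0.8 × 101.5 = 81.2 g → 81.2 × 4 = 324.8 kcal.
Non-protein calories = 3151 − 324.8 = 2826.2 kcal.
Fat: 35% × 2826.2 = 989.17 kcal; carbohydrate: 1837.03 kcal.
Fat: 989.17 kcal ÷ 9 kcal/g = 109.9078 g.

110 g/day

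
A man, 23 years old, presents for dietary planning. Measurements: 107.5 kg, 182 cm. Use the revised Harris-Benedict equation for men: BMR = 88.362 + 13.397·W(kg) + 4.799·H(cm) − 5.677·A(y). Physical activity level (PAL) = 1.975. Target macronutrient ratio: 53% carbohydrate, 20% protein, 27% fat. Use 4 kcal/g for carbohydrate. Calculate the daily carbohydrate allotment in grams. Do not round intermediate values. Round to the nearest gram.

594 g/day

Harris-Benedict: BMR = 88.362 + 13.397(107.5) + 4.799(182) − 5.677(23) = 2271.3865 kcal/day.
TEE = 2271.3865 × 1.975 = 4485.9883 kcal/day.
Carbohydrate energy = 53% × 4485.9883 = 2377.5738 kcal.
Carbohydrate = 2377.5738 ÷ 4 kcal/g = 594.3935 g.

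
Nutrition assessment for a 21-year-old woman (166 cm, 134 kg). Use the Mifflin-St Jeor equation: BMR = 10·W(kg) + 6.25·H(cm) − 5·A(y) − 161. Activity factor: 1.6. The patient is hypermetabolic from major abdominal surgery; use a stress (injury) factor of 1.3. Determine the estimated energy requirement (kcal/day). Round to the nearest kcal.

4392 kcal/day

Mifflin-St Jeor (female): BMR = 10(134) + 6.25(166) − 5(21) − 161 = 1340 + 1037.5 − 105 − 161 = 2111.5 kcal/day.
TEE = BMR × activity factor = 2111.5 × 1.6 = 3378.4 kcal/day.
Apply stress factor: 3378.4 × 1.3 = 4391.92 kcal/day.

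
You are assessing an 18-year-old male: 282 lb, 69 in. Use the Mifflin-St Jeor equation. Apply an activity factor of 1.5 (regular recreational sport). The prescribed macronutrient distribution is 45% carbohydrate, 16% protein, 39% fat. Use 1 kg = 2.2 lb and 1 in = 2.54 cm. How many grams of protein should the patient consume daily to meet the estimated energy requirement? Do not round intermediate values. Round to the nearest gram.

Convert to metric: weight = 282 ÷ 2.2 = 128.1818 kg; height = 69 × 2.54 = 175.26 cm.
Mifflin-St Jeor (male): BMR = 10(128.1818) + 6.25(175.26) − 5(18) + 5 = 1281.8182 + 1095.375 − 90 + 5 = 2292.1932 kcal/day.
TEE = 2292.1932 × 1.5 = 3438.2898 kcal/day.
Protein energy = 16% × 3438.2898 = 550.1264 kcal.
Protein = 550.1264 ÷ 4 kcal/g = 137.5316 g.

138 g/day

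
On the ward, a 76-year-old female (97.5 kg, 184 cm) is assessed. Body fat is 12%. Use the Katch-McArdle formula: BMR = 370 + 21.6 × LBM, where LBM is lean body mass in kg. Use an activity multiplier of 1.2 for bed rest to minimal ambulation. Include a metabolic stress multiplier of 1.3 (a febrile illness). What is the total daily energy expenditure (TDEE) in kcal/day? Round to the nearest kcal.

3468 kcal/day

LBM = 97.5 × (1 − 0.12) = 85.8 kg. Katch-McArdle: BMR = 370 + 21.6 × 85.8 = 2223.28 kcal/day.
TEE = BMR × activity factor = 2223.28 × 1.2 = 2667.936 kcal/day.
Apply stress factor: 2667.936 × 1.3 = 3468.3168 kcal/day.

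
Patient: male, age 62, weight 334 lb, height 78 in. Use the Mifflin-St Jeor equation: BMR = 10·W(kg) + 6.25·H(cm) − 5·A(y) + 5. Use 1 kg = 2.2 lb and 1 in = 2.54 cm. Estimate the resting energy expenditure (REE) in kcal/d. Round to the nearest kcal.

2451 kcal/d

Convert to metric: weight = 334 ÷ 2.2 = 151.8182 kg; height = 78 × 2.54 = 198.12 cm.
Mifflin-St Jeor (male): BMR = 10(151.8182) + 6.25(198.12) − 5(62) + 5 = 1518.1818 + 1238.25 − 310 + 5 = 2451.4318 kcal/day.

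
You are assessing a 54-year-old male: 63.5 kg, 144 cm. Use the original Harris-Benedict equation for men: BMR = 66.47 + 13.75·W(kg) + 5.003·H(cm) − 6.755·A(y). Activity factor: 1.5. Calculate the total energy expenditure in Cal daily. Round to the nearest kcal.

Harris-Benedict: BMR = 66.47 + 13.75(63.5) + 5.003(144) − 6.755(54) = 1295.257 kcal/day.
TEE = BMR × activity factor = 1295.257 × 1.5 = 1942.8855 kcal/day.

1943 Cal daily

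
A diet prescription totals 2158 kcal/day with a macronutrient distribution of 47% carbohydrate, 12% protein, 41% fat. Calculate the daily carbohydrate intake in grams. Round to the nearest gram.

Carbohydrate energy = 47% × 2158 = 1014.26 kcal.
At 4 kcal/g: 1014.26 ÷ 4 = 253.565 g.

254 g/day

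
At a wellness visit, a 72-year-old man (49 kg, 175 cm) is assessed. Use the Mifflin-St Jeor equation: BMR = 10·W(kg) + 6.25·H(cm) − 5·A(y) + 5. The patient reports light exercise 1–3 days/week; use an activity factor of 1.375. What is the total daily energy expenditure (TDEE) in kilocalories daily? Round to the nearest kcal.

1690 kilocalories daily

Mifflin-St Jeor (male): BMR = 10(49) + 6.25(175) − 5(72) + 5 = 490 + 1093.75 − 360 + 5 = 1228.75 kcal/day.
TEE = BMR × activity factor = 1228.75 × 1.375 = 1689.5313 kcal/day.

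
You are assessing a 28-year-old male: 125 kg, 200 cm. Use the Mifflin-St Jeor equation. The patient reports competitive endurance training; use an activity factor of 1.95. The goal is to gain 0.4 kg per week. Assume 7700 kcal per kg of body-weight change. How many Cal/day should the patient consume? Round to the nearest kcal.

5052 Cal/day

Mifflin-St Jeor (male): BMR = 10(125) + 6.25(200) − 5(28) + 5 = 1250 + 1250 − 140 + 5 = 2365 kcal/day.
TEE = 2365 × 1.95 = 4611.75 kcal/day.
Required daily surplus = 0.4 × 7700 ÷ 7 = 440 kcal/day.
Target intake = 4611.75 + 440 = 5051.75 kcal/day.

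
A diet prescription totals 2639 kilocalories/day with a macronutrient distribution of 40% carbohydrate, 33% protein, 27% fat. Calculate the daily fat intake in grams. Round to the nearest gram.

79 g/day

Fat energy = 27% × 2639 = 712.53 kcal.
At 9 kcal/g: 712.53 ÷ 9 = 79.17 g.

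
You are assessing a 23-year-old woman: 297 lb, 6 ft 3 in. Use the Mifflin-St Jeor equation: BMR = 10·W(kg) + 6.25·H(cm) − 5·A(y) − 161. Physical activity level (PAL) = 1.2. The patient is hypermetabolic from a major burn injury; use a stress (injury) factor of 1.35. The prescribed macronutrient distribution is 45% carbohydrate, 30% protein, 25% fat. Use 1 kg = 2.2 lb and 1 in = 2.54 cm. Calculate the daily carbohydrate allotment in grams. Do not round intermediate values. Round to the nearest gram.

413 g/day

Convert to metric: weight = 297 ÷ 2.2 = 135 kg; height = (6×12 + 3) × 2.54 = 75 × 2.54 = 190.5 cm.
Mifflin-St Jeor (female): BMR = 10(135) + 6.25(190.5) − 5(23) − 161 = 1350 + 1190.625 − 115 − 161 = 2264.625 kcal/day.
TEE = 2264.625 × 1.2 = 2717.55 kcal/day.
With stress factor 1.35: 2717.55 × 1.35 = 3668.6925 kcal/day.
Carbohydrate energy = 45% × 3668.6925 = 1650.9116 kcal.
Carbohydrate = 1650.9116 ÷ 4 kcal/g = 412.7279 g.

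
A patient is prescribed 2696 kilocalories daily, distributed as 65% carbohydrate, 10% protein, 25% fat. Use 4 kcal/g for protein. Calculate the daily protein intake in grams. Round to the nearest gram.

67 g/day

Protein energy = 10% × 2696 = 269.6 kcal.
At 4 kcal/g: 269.6 ÷ 4 = 67.4 g.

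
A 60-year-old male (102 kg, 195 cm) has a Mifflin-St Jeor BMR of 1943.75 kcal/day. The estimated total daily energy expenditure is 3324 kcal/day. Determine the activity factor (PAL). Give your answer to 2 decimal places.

1.71

Activity factor = TEE ÷ BMR = 3324 ÷ 1943.75 = 1.71.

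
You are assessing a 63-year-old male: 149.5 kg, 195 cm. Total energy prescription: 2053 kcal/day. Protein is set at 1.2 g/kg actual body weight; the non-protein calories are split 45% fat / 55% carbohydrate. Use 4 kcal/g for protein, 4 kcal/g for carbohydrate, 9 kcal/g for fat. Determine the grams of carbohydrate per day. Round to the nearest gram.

184 g/day

Protein = 1.2 × 149.5 = 179.4 g → 179.4 × 4 = 717.6 kcal.
Non-protein calories = 2053 − 717.6 = 1335.4 kcal.
Fat: 45% × 1335.4 = 600.93 kcal; carbohydrate: 734.47 kcal.
Carbohydrate: 734.47 kcal ÷ 4 kcal/g = 183.6175 g.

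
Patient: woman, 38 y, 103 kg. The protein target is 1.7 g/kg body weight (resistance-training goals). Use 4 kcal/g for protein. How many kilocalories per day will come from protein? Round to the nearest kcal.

Protein = 1.7 g/kg × 103 kg = 175.1 g/day.
Protein energy = 175.1 g × 4 kcal/g = 700.4 kcal/day.

700 kcal/day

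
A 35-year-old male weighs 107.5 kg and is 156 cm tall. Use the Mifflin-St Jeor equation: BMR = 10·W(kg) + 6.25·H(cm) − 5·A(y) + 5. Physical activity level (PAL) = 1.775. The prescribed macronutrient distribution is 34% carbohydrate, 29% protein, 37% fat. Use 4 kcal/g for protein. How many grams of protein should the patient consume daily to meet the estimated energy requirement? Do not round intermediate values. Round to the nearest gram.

Mifflin-St Jeor (male): BMR = 10(107.5) + 6.25(156) − 5(35) + 5 = 1075 + 975 − 175 + 5 = 1880 kcal/day.
TEE = 1880 × 1.775 = 3337 kcal/day.
Protein energy = 29% × 3337 = 967.73 kcal.
Protein = 967.73 ÷ 4 kcal/g = 241.9325 g.

242 g/day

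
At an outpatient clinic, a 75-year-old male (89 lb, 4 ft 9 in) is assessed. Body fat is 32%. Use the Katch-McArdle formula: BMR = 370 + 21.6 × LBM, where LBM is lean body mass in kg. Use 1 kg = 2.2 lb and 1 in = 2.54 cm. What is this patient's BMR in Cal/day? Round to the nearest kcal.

Convert to metric: weight = 89 ÷ 2.2 = 40.4545 kg; height = (4×12 + 9) × 2.54 = 57 × 2.54 = 144.78 cm.
LBM = 40.4545 × (1 − 0.32) = 27.5091 kg. Katch-McArdle: BMR = 370 + 21.6 × 27.5091 = 964.1964 kcal/day.

964 Cal/day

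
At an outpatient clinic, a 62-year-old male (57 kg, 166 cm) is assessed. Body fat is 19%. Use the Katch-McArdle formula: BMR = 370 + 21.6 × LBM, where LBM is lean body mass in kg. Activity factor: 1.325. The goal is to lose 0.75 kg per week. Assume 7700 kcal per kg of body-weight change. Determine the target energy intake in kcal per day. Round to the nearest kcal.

987 kcal per day

LBM = 57 × (1 − 0.19) = 46.17 kg. Katch-McArdle: BMR = 370 + 21.6 × 46.17 = 1367.272 kcal/day.
TEE = 1367.272 × 1.325 = 1811.6354 kcal/day.
Required daily deficit = 0.75 × 7700 ÷ 7 = 825 kcal/day.
Target intake = 1811.6354 − 825 = 986.6354 kcal/day.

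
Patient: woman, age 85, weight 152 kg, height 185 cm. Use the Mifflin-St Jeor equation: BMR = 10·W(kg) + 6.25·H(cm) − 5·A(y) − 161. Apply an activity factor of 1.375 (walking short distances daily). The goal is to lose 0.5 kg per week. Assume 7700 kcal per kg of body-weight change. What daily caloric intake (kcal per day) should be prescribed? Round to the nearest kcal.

2324 kcal per day

Mifflin-St Jeor (female): BMR = 10(152) + 6.25(185) − 5(85) − 161 = 1520 + 1156.25 − 425 − 161 = 2090.25 kcal/day.
TEE = 2090.25 × 1.375 = 2874.0938 kcal/day.
Required daily deficit = 0.5 × 7700 ÷ 7 = 550 kcal/day.
Target intake = 2874.0938 − 550 = 2324.0938 kcal/day.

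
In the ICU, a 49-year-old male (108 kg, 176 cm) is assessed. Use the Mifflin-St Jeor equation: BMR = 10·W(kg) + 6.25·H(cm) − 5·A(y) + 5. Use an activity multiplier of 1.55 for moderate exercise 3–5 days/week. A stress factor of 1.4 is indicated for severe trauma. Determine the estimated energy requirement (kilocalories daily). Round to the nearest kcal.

Mifflin-St Jeor (male): BMR = 10(108) + 6.25(176) − 5(49) + 5 = 1080 + 1100 − 245 + 5 = 1940 kcal/day.
TEE = BMR × activity factor = 1940 × 1.55 = 3007 kcal/day.
Apply stress factor: 3007 × 1.4 = 4209.8 kcal/day.

4210 kilocalories daily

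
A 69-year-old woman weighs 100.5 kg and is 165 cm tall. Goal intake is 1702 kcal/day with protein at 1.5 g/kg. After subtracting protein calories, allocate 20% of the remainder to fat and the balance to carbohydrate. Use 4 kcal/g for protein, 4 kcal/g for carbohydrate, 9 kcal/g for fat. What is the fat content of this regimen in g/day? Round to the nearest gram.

24 g/day

Protein = 1.5 × 100.5 = 150.75 g → 150.75 × 4 = 603 kcal.
Non-protein calories = 1702 − 603 = 1099 kcal.
Fat: 20% × 1099 = 219.8 kcal; carbohydrate: 879.2 kcal.
Fat: 219.8 kcal ÷ 9 kcal/g = 24.4222 g.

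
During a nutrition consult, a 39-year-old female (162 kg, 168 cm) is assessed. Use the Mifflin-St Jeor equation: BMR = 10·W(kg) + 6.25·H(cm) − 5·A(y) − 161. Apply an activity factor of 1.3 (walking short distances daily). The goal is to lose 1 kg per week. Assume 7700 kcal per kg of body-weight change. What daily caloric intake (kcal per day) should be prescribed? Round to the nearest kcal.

Mifflin-St Jeor (female): BMR = 10(162) + 6.25(168) − 5(39) − 161 = 1620 + 1050 − 195 − 161 = 2314 kcal/day.
TEE = 2314 × 1.3 = 3008.2 kcal/day.
Required daily deficit = 1 × 7700 ÷ 7 = 1100 kcal/day.
Target intake = 3008.2 − 1100 = 1908.2 kcal/day.

1908 kcal per day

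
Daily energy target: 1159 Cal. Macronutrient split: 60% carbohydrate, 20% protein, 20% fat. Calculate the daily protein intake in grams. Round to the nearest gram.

58 g/day

Protein energy = 20% × 1159 = 231.8 kcal.
At 4 kcal/g: 231.8 ÷ 4 = 57.95 g.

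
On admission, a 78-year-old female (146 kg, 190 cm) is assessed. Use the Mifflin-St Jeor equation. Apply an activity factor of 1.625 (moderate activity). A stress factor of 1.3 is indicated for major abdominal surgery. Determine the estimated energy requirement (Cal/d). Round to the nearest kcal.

4429 Cal/d

Mifflin-St Jeor (female): BMR = 10(146) + 6.25(190) − 5(78) − 161 = 1460 + 1187.5 − 390 − 161 = 2096.5 kcal/day.
TEE = BMR × activity factor = 2096.5 × 1.625 = 3406.8125 kcal/day.
Apply stress factor: 3406.8125 × 1.3 = 4428.8563 kcal/day.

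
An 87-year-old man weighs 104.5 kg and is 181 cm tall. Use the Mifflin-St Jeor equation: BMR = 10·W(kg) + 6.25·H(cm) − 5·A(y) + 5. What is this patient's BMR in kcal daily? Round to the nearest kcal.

1746 kcal daily

Mifflin-St Jeor (male): BMR = 10(104.5) + 6.25(181) − 5(87) + 5 = 1045 + 1131.25 − 435 + 5 = 1746.25 kcal/day.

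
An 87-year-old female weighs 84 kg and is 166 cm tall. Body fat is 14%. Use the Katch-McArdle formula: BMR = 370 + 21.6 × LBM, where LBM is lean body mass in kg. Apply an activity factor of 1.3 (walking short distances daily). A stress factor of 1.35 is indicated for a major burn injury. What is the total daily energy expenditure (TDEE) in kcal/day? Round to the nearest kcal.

3388 kcal/day

LBM = 84 × (1 − 0.14) = 72.24 kg. Katch-McArdle: BMR = 370 + 21.6 × 72.24 = 1930.384 kcal/day.
TEE = BMR × activity factor = 1930.384 × 1.3 = 2509.4992 kcal/day.
Apply stress factor: 2509.4992 × 1.35 = 3387.8239 kcal/day.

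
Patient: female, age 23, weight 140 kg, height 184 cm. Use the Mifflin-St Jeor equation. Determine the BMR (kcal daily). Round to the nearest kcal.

2274 kcal daily

Mifflin-St Jeor (female): BMR = 10(140) + 6.25(184) − 5(23) − 161 = 1400 + 1150 − 115 − 161 = 2274 kcal/day.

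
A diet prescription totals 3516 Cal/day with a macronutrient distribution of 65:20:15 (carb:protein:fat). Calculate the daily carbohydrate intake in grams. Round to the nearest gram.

571 g/day

Carbohydrate energy = 65% × 3516 = 2285.4 kcal.
At 4 kcal/g: 2285.4 ÷ 4 = 571.35 g.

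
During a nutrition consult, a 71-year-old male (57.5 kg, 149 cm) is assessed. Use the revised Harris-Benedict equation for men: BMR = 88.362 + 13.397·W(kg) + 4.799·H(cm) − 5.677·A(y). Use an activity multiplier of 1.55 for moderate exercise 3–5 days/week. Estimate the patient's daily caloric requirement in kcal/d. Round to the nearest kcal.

Harris-Benedict: BMR = 88.362 + 13.397(57.5) + 4.799(149) − 5.677(71) = 1170.6735 kcal/day.
TEE = BMR × activity factor = 1170.6735 × 1.55 = 1814.5439 kcal/day.

1815 kcal/d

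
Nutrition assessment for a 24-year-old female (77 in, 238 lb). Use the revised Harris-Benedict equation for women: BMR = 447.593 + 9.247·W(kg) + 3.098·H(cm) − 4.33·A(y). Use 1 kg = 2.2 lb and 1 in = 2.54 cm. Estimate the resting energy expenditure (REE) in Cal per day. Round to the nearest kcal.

1950 Cal per day

Convert to metric: weight = 238 ÷ 2.2 = 108.1818 kg; height = 77 × 2.54 = 195.58 cm.
Harris-Benedict: BMR = 447.593 + 9.247(108.1818) + 3.098(195.58) − 4.33(24) = 1949.9371 kcal/day.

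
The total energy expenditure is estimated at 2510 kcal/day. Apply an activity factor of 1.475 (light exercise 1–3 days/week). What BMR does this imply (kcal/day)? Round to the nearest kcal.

1702 kcal/day

BMR = TEE ÷ activity factor = 2510 ÷ 1.475 = 1701.6949 kcal/day.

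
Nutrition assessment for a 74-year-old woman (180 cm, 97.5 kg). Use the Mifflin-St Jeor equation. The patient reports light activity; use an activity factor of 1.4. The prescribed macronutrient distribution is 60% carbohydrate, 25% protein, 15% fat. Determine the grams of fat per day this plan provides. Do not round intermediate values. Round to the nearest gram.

37 g/day

Mifflin-St Jeor (female): BMR = 10(97.5) + 6.25(180) − 5(74) − 161 = 975 + 1125 − 370 − 161 = 1569 kcal/day.
TEE = 1569 × 1.4 = 2196.6 kcal/day.
Fat energy = 15% × 2196.6 = 329.49 kcal.
Fat = 329.49 ÷ 9 kcal/g = 36.61 g.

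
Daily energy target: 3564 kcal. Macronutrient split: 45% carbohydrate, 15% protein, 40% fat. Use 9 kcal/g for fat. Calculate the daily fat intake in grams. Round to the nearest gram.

Fat energy = 40% × 3564 = 1425.6 kcal.
At 9 kcal/g: 1425.6 ÷ 9 = 158.4 g.

158 g/day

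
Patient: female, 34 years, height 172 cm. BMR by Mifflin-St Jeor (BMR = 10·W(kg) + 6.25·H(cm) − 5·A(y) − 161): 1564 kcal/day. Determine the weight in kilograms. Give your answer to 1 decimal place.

82.0 kg

1564 = 10·W + 6.25(172) − 5(34) − 161
10·W = 1564 − 744 = 820, so W = 82 kg.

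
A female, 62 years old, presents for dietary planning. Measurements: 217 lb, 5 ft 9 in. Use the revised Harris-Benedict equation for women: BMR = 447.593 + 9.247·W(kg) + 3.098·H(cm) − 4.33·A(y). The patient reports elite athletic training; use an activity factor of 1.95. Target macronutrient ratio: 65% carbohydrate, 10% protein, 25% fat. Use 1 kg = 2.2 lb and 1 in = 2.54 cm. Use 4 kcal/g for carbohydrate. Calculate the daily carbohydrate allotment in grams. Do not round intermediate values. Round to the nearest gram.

518 g/day

Convert to metric: weight = 217 ÷ 2.2 = 98.6364 kg; height = (5×12 + 9) × 2.54 = 69 × 2.54 = 175.26 cm.
Harris-Benedict: BMR = 447.593 + 9.247(98.6364) + 3.098(175.26) − 4.33(62) = 1634.1789 kcal/day.
TEE = 1634.1789 × 1.95 = 3186.6489 kcal/day.
Carbohydrate energy = 65% × 3186.6489 = 2071.3218 kcal.
Carbohydrate = 2071.3218 ÷ 4 kcal/g = 517.8304 g.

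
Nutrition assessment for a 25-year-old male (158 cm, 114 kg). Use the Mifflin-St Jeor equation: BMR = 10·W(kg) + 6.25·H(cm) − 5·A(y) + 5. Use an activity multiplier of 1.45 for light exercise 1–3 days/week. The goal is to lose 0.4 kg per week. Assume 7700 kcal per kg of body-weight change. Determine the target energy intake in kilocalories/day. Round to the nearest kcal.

Mifflin-St Jeor (male): BMR = 10(114) + 6.25(158) − 5(25) + 5 = 1140 + 987.5 − 125 + 5 = 2007.5 kcal/day.
TEE = 2007.5 × 1.45 = 2910.875 kcal/day.
Required daily deficit = 0.4 × 7700 ÷ 7 = 440 kcal/day.
Target intake = 2910.875 − 440 = 2470.875 kcal/day.

2471 kilocalories/day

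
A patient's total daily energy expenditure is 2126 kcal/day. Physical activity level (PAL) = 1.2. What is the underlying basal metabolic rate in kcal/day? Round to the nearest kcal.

BMR = TEE ÷ activity factor = 2126 ÷ 1.2 = 1771.6667 kcal/day.

1772 kcal/day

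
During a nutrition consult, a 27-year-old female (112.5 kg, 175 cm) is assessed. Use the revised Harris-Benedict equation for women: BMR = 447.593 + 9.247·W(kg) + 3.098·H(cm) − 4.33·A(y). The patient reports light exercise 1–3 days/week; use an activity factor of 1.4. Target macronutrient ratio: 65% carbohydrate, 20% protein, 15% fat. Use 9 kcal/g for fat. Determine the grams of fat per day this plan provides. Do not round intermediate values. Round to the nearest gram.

45 g/day

Harris-Benedict: BMR = 447.593 + 9.247(112.5) + 3.098(175) − 4.33(27) = 1913.1205 kcal/day.
TEE = 1913.1205 × 1.4 = 2678.3687 kcal/day.
Fat energy = 15% × 2678.3687 = 401.7553 kcal.
Fat = 401.7553 ÷ 9 kcal/g = 44.6395 g.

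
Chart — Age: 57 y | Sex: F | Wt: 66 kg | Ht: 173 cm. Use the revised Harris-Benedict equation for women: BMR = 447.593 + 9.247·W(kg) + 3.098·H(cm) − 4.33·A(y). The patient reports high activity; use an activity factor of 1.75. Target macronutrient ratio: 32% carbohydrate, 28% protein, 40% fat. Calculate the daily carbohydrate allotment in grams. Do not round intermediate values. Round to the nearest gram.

189 g/day

Harris-Benedict: BMR = 447.593 + 9.247(66) + 3.098(173) − 4.33(57) = 1347.039 kcal/day.
TEE = 1347.039 × 1.75 = 2357.3183 kcal/day.
Carbohydrate energy = 32% × 2357.3183 = 754.3418 kcal.
Carbohydrate = 754.3418 ÷ 4 kcal/g = 188.5855 g.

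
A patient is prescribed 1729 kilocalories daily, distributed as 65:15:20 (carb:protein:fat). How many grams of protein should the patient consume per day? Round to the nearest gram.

Protein energy = 15% × 1729 = 259.35 kcal.
At 4 kcal/g: 259.35 ÷ 4 = 64.8375 g.

65 g/day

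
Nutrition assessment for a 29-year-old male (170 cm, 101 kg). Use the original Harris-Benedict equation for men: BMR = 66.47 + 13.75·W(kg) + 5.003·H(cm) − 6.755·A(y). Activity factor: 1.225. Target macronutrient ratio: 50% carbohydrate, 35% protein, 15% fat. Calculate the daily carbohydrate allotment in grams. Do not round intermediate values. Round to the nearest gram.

323 g/day

Harris-Benedict: BMR = 66.47 + 13.75(101) + 5.003(170) − 6.755(29) = 2109.835 kcal/day.
TEE = 2109.835 × 1.225 = 2584.5479 kcal/day.
Carbohydrate energy = 50% × 2584.5479 = 1292.2739 kcal.
Carbohydrate = 1292.2739 ÷ 4 kcal/g = 323.0685 g.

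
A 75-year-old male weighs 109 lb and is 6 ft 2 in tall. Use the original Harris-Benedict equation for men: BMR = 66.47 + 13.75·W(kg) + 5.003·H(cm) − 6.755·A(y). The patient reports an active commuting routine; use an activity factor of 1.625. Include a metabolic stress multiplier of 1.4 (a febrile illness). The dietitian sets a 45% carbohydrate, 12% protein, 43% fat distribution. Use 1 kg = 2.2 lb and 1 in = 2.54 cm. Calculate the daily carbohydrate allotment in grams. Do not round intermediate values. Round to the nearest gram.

Convert to metric: weight = 109 ÷ 2.2 = 49.5455 kg; height = (6×12 + 2) × 2.54 = 74 × 2.54 = 187.96 cm.
Harris-Benedict: BMR = 66.47 + 13.75(49.5455) + 5.003(187.96) − 6.755(75) = 1181.4589 kcal/day.
TEE = 1181.4589 × 1.625 = 1919.8707 kcal/day.
With stress factor 1.4: 1919.8707 × 1.4 = 2687.819 kcal/day.
Carbohydrate energy = 45% × 2687.819 = 1209.5185 kcal.
Carbohydrate = 1209.5185 ÷ 4 kcal/g = 302.3796 g.

302 g/day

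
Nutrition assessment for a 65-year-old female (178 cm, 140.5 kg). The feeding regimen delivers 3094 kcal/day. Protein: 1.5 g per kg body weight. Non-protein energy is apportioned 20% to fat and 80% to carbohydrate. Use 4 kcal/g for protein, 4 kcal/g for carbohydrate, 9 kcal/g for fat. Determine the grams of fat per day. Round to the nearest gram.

50 g/day

Protein = 1.5 × 140.5 = 210.75 g → 210.75 × 4 = 843 kcal.
Non-protein calories = 3094 − 843 = 2251 kcal.
Fat: 20% × 2251 = 450.2 kcal; carbohydrate: 1800.8 kcal.
Fat: 450.2 kcal ÷ 9 kcal/g = 50.0222 g.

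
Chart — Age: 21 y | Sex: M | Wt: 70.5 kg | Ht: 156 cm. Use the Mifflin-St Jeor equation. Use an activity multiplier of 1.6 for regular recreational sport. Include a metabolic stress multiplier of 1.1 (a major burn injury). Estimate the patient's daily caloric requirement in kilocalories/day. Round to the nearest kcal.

2781 kilocalories/day

Mifflin-St Jeor (male): BMR = 10(70.5) + 6.25(156) − 5(21) + 5 = 705 + 975 − 105 + 5 = 1580 kcal/day.
TEE = BMR × activity factor = 1580 × 1.6 = 2528 kcal/day.
Apply stress factor: 2528 × 1.1 = 2780.8 kcal/day.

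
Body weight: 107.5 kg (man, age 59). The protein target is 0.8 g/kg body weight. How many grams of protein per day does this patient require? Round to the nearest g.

86 g/day

Protein = 0.8 g/kg × 107.5 kg = 86 g/day.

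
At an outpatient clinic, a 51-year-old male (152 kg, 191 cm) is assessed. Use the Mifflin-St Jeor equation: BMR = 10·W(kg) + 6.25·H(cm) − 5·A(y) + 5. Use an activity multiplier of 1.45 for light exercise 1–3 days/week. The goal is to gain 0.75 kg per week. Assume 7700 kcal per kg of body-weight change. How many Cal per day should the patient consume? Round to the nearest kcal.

4397 Cal per day

Mifflin-St Jeor (male): BMR = 10(152) + 6.25(191) − 5(51) + 5 = 1520 + 1193.75 − 255 + 5 = 2463.75 kcal/day.
TEE = 2463.75 × 1.45 = 3572.4375 kcal/day.
Required daily surplus = 0.75 × 7700 ÷ 7 = 825 kcal/day.
Target intake = 3572.4375 + 825 = 4397.4375 kcal/day.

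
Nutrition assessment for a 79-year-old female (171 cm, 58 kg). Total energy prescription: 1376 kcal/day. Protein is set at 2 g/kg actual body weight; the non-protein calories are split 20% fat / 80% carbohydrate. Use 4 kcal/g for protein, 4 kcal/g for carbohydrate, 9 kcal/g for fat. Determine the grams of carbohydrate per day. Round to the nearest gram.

182 g/day

Protein = 2 × 58 = 116 g → 116 × 4 = 464 kcal.
Non-protein calories = 1376 − 464 = 912 kcal.
Fat: 20% × 912 = 182.4 kcal; carbohydrate: 729.6 kcal.
Carbohydrate: 729.6 kcal ÷ 4 kcal/g = 182.4 g.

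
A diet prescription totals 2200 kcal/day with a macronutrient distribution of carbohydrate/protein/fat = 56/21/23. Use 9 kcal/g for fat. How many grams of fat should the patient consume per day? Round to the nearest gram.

56 g/day

Fat energy = 23% × 2200 = 506 kcal.
At 9 kcal/g: 506 ÷ 9 = 56.2222 g.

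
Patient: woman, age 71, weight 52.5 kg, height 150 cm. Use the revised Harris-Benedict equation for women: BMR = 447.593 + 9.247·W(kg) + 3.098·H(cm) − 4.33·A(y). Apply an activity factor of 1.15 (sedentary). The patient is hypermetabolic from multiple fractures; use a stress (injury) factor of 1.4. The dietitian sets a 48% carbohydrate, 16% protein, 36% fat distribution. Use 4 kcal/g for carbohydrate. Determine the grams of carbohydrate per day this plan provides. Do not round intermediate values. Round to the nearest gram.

211 g/day

Harris-Benedict: BMR = 447.593 + 9.247(52.5) + 3.098(150) − 4.33(71) = 1090.3305 kcal/day.
TEE = 1090.3305 × 1.15 = 1253.8801 kcal/day.
With stress factor 1.4: 1253.8801 × 1.4 = 1755.4321 kcal/day.
Carbohydrate energy = 48% × 1755.4321 = 842.6074 kcal.
Carbohydrate = 842.6074 ÷ 4 kcal/g = 210.6519 g.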